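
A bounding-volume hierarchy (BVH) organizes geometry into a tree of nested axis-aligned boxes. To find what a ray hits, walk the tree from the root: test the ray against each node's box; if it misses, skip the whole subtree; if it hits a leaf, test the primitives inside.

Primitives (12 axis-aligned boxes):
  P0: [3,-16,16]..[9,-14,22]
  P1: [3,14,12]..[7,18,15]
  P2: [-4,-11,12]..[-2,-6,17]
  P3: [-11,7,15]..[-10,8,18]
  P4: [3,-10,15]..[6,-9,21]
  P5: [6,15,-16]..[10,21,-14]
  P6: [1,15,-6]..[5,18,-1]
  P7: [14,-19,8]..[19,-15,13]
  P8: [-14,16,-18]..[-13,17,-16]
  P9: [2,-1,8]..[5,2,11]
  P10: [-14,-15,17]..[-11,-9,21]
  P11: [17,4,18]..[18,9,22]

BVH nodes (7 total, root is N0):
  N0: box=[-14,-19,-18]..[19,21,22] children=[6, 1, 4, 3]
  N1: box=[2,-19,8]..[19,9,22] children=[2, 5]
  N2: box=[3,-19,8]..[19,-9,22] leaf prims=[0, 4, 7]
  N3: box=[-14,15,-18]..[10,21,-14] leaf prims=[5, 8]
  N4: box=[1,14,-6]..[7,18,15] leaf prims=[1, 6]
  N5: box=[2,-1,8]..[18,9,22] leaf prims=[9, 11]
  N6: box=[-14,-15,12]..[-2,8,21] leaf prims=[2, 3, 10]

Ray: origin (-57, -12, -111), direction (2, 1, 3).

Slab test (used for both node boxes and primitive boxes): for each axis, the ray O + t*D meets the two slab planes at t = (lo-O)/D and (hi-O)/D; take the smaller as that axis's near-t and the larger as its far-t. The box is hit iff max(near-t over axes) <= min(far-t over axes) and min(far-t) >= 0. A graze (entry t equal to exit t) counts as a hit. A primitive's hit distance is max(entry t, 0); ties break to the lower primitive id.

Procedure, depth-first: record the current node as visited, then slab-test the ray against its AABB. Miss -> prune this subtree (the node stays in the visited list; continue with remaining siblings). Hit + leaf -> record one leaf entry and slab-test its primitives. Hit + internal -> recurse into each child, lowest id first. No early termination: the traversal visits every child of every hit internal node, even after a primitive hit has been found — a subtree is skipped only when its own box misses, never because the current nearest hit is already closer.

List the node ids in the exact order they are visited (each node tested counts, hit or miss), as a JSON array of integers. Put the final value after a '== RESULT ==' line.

Walk:
N0 x:[43/2,38] y:[-7,33] z:[31,133/3] -> hit [31,33], descend [1, 3, 4, 6]
  N1 x:[59/2,38] y:[-7,21] z:[119/3,133/3] -> miss, prune
  N3 x:[43/2,67/2] y:[27,33] z:[31,97/3] -> hit [31,97/3] leaf, test {P5@t=95/3, P8(miss)}
  N4 x:[29,32] y:[26,30] z:[35,42] -> miss, prune
  N6 x:[43/2,55/2] y:[-3,20] z:[41,44] -> miss, prune

5 AABB tests over nodes [0, 1, 3, 4, 6]; 1 leaf entered; closest P5.

== RESULT ==
[0, 1, 3, 4, 6]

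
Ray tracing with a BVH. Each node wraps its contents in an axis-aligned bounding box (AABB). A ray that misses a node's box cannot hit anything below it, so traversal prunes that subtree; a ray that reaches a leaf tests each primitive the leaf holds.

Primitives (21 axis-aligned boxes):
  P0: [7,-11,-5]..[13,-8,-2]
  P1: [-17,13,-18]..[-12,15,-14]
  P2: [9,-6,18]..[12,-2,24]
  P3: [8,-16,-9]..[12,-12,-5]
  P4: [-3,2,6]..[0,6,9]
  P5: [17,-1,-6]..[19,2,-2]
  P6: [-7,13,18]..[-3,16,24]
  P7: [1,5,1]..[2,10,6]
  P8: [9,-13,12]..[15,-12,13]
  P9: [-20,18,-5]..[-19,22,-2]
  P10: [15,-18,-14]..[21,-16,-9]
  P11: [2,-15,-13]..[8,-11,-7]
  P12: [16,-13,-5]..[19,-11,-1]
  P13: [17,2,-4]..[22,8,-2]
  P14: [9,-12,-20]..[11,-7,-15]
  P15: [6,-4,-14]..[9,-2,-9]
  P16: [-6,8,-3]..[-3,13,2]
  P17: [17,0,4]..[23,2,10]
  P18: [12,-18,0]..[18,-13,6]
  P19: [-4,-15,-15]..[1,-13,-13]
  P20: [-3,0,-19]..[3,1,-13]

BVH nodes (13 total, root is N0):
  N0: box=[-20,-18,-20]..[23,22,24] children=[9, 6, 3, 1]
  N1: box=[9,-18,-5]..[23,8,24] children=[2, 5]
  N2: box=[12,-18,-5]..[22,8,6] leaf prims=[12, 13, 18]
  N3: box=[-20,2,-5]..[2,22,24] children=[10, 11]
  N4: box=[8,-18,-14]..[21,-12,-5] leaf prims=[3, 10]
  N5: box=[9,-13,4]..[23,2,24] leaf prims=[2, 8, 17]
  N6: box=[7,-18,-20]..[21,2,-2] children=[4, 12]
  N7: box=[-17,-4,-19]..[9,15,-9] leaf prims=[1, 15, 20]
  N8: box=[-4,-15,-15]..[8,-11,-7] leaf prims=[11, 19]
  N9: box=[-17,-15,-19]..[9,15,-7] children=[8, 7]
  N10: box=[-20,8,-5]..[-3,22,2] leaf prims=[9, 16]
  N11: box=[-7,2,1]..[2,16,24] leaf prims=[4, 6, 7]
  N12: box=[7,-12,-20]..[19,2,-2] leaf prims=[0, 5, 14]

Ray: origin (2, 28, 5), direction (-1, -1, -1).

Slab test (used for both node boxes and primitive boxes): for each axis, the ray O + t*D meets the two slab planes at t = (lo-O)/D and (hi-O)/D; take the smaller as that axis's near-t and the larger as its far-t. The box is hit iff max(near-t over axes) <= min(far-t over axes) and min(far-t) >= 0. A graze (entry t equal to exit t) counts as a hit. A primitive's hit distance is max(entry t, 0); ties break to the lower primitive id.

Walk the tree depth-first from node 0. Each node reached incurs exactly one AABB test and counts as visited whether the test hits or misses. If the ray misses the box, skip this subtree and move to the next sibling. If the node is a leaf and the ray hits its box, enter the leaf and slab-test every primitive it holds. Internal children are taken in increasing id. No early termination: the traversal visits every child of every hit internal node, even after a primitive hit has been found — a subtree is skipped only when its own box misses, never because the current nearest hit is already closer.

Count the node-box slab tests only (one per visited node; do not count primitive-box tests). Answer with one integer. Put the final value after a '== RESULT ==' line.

Traverse from the root:
N0 x:[-21,22] y:[6,46] z:[-19,25] -> hit [6,22], descend [1, 3, 6, 9]
  N1 x:[-21,-7] y:[20,46] z:[-19,10] -> miss, prune
  N3 x:[0,22] y:[6,26] z:[-19,10] -> hit [6,10], descend [10, 11]
    N10 x:[5,22] y:[6,20] z:[3,10] -> hit [6,10] leaf, test {P9(miss), P16(miss)}
    N11 x:[0,9] y:[12,26] z:[-19,4] -> miss, prune
  N6 x:[-19,-5] y:[26,46] z:[7,25] -> miss, prune
  N9 x:[-7,19] y:[13,43] z:[12,24] -> hit [13,19], descend [7, 8]
    N7 x:[-7,19] y:[13,32] z:[14,24] -> hit [14,19] leaf, test {P1(miss), P15(miss), P20(miss)}
    N8 x:[-6,6] y:[39,43] z:[12,20] -> miss, prune

Summary -> nodes [0, 1, 3, 10, 11, 6, 9, 7, 8]; box-tests=9; leaf-entries=2; first=miss

== RESULT ==
9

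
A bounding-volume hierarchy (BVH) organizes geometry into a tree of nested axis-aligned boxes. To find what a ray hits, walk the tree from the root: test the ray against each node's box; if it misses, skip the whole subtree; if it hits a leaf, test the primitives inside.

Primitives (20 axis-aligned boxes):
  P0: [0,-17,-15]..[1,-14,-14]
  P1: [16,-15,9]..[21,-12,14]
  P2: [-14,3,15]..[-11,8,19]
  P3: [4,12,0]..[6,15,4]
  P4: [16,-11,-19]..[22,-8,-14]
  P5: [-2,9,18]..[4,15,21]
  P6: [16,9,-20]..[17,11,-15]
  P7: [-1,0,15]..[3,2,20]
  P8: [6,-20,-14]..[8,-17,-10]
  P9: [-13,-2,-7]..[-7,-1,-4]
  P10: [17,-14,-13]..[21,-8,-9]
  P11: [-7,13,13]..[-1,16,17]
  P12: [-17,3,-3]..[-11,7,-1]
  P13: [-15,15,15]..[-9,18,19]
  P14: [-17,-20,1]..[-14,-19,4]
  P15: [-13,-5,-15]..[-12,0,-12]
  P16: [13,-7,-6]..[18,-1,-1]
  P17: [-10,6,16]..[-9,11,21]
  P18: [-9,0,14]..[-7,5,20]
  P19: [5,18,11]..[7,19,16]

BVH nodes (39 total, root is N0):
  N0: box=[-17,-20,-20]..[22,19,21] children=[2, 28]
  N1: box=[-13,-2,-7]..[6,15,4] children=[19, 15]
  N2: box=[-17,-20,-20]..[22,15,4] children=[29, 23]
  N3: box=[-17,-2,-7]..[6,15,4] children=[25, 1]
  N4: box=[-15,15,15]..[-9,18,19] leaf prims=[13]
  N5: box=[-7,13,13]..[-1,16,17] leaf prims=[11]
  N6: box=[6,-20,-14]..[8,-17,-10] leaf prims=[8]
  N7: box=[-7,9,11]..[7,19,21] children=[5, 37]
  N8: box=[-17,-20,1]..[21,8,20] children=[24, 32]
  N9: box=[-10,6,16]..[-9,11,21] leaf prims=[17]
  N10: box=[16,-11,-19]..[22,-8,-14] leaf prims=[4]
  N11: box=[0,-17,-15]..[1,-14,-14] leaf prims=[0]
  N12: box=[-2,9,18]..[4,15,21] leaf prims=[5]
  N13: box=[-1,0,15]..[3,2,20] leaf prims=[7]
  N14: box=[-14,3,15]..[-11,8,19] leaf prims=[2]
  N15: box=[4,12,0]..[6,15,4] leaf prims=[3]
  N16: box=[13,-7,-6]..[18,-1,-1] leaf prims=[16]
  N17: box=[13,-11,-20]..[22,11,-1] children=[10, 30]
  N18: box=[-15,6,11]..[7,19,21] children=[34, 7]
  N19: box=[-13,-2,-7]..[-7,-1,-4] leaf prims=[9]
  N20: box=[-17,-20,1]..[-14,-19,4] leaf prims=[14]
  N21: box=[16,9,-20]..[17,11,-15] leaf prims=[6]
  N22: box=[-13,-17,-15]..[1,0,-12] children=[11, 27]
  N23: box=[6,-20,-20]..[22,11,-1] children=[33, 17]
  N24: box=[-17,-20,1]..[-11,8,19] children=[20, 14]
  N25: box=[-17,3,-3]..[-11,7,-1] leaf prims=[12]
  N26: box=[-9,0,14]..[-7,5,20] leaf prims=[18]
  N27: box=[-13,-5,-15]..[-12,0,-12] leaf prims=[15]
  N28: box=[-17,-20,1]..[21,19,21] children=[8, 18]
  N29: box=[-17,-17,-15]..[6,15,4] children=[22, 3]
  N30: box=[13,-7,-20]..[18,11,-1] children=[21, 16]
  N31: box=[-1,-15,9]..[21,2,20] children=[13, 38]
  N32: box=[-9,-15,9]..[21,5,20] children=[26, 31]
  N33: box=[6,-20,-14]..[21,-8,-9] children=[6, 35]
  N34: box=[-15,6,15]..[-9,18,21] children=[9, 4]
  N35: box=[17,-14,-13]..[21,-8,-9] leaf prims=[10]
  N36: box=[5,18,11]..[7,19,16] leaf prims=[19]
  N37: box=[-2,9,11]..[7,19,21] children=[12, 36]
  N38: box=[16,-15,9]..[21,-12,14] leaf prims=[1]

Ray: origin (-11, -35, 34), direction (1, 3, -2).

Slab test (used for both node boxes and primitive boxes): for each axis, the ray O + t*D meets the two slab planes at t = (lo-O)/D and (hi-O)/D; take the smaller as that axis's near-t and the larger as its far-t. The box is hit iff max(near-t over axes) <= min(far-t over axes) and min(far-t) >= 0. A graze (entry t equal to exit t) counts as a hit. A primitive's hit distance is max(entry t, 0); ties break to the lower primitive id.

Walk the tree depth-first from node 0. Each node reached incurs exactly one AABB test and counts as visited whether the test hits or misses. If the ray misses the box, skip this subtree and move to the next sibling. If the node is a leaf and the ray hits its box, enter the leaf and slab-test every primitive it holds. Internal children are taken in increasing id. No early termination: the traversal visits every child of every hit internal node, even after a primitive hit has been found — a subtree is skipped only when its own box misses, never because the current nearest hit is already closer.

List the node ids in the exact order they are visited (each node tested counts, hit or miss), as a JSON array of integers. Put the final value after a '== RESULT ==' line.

Traverse from the root:
N0 x:[-6,33] y:[5,18] z:[13/2,27] -> hit [13/2,18], descend [2, 28]
  N2 x:[-6,33] y:[5,50/3] z:[15,27] -> hit [15,50/3], descend [23, 29]
    N23 x:[17,33] y:[5,46/3] z:[35/2,27] -> miss, prune
    N29 x:[-6,17] y:[6,50/3] z:[15,49/2] -> hit [15,50/3], descend [3, 22]
      N3 x:[-6,17] y:[11,50/3] z:[15,41/2] -> hit [15,50/3], descend [1, 25]
        N1 x:[-2,17] y:[11,50/3] z:[15,41/2] -> hit [15,50/3], descend [15, 19]
          N15 x:[15,17] y:[47/3,50/3] z:[15,17] -> hit [47/3,50/3] leaf, test {P3@t=47/3}
          N19 x:[-2,4] y:[11,34/3] z:[19,41/2] -> miss, prune
        N25 x:[-6,0] y:[38/3,14] z:[35/2,37/2] -> miss, prune
      N22 x:[-2,12] y:[6,35/3] z:[23,49/2] -> miss, prune
  N28 x:[-6,32] y:[5,18] z:[13/2,33/2] -> hit [13/2,33/2], descend [8, 18]
    N8 x:[-6,32] y:[5,43/3] z:[7,33/2] -> hit [7,43/3], descend [24, 32]
      N24 x:[-6,0] y:[5,43/3] z:[15/2,33/2] -> miss, prune
      N32 x:[2,32] y:[20/3,40/3] z:[7,25/2] -> hit [7,25/2], descend [26, 31]
        N26 x:[2,4] y:[35/3,40/3] z:[7,10] -> miss, prune
        N31 x:[10,32] y:[20/3,37/3] z:[7,25/2] -> hit [10,37/3], descend [13, 38]
          N13 x:[10,14] y:[35/3,37/3] z:[7,19/2] -> miss, prune
          N38 x:[27,32] y:[20/3,23/3] z:[10,25/2] -> miss, prune
    N18 x:[-4,18] y:[41/3,18] z:[13/2,23/2] -> miss, prune

Summary -> nodes [0, 2, 23, 29, 3, 1, 15, 19, 25, 22, 28, 8, 24, 32, 26, 31, 13, 38, 18]; box-tests=19; leaf-entries=1; first=P3

== RESULT ==
[0, 2, 23, 29, 3, 1, 15, 19, 25, 22, 28, 8, 24, 32, 26, 31, 13, 38, 18]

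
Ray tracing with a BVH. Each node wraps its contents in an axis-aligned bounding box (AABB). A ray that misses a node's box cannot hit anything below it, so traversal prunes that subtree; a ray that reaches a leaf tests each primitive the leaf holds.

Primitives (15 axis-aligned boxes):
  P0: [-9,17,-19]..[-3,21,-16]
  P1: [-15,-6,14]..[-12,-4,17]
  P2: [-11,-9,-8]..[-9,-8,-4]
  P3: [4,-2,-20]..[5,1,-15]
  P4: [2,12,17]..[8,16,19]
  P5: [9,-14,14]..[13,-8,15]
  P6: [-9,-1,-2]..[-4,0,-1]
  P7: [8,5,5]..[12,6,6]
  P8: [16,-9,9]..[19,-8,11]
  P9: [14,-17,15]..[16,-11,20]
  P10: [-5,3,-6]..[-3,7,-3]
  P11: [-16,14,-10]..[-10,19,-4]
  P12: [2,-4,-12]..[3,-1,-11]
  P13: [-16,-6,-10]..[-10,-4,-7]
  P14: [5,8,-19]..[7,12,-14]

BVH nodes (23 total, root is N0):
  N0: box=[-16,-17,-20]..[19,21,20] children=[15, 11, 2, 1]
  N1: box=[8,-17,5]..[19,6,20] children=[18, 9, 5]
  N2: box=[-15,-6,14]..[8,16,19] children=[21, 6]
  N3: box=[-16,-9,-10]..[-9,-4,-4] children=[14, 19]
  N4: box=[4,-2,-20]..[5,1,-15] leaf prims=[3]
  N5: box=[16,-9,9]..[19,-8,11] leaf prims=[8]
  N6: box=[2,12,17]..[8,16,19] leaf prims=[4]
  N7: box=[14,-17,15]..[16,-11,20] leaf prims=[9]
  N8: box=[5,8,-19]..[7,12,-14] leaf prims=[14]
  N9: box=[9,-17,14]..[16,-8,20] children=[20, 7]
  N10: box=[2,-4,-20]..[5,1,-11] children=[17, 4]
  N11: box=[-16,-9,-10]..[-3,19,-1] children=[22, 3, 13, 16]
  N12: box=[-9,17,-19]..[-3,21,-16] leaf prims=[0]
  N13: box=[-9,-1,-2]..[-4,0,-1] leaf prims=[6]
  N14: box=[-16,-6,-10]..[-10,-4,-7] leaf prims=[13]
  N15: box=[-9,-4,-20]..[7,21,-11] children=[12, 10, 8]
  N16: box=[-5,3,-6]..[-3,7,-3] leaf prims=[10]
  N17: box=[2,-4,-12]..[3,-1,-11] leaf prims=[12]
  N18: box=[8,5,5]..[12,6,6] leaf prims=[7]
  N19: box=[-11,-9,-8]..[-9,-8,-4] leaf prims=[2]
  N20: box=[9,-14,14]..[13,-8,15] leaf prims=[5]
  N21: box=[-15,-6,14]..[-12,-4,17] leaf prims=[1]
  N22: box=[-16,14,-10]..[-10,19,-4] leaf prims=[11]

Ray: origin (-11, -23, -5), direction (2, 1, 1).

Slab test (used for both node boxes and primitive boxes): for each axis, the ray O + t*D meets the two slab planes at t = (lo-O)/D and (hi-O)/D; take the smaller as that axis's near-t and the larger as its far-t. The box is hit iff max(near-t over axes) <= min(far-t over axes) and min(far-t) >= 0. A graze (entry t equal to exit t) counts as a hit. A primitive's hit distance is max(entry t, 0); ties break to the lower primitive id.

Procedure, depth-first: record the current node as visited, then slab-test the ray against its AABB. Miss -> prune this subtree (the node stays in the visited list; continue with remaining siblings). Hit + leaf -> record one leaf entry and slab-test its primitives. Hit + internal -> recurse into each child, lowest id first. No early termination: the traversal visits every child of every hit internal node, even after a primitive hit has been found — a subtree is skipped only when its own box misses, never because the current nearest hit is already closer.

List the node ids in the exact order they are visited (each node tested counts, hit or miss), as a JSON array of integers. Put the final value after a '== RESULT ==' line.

Trace the traversal:
N0 x:[-5/2,15] y:[6,44] z:[-15,25] -> hit [6,15], descend [1, 2, 11, 15]
  N1 x:[19/2,15] y:[6,29] z:[10,25] -> hit [10,15], descend [5, 9, 18]
    N5 x:[27/2,15] y:[14,15] z:[14,16] -> hit [14,15] leaf, test {P8@t=14}
    N9 x:[10,27/2] y:[6,15] z:[19,25] -> miss, prune
    N18 x:[19/2,23/2] y:[28,29] z:[10,11] -> miss, prune
  N2 x:[-2,19/2] y:[17,39] z:[19,24] -> miss, prune
  N11 x:[-5/2,4] y:[14,42] z:[-5,4] -> miss, prune
  N15 x:[1,9] y:[19,44] z:[-15,-6] -> miss, prune

Visited [0, 1, 5, 9, 18, 2, 11, 15]. Tests: 8 box, 1 leaf. Nearest: P8.

== RESULT ==
[0, 1, 5, 9, 18, 2, 11, 15]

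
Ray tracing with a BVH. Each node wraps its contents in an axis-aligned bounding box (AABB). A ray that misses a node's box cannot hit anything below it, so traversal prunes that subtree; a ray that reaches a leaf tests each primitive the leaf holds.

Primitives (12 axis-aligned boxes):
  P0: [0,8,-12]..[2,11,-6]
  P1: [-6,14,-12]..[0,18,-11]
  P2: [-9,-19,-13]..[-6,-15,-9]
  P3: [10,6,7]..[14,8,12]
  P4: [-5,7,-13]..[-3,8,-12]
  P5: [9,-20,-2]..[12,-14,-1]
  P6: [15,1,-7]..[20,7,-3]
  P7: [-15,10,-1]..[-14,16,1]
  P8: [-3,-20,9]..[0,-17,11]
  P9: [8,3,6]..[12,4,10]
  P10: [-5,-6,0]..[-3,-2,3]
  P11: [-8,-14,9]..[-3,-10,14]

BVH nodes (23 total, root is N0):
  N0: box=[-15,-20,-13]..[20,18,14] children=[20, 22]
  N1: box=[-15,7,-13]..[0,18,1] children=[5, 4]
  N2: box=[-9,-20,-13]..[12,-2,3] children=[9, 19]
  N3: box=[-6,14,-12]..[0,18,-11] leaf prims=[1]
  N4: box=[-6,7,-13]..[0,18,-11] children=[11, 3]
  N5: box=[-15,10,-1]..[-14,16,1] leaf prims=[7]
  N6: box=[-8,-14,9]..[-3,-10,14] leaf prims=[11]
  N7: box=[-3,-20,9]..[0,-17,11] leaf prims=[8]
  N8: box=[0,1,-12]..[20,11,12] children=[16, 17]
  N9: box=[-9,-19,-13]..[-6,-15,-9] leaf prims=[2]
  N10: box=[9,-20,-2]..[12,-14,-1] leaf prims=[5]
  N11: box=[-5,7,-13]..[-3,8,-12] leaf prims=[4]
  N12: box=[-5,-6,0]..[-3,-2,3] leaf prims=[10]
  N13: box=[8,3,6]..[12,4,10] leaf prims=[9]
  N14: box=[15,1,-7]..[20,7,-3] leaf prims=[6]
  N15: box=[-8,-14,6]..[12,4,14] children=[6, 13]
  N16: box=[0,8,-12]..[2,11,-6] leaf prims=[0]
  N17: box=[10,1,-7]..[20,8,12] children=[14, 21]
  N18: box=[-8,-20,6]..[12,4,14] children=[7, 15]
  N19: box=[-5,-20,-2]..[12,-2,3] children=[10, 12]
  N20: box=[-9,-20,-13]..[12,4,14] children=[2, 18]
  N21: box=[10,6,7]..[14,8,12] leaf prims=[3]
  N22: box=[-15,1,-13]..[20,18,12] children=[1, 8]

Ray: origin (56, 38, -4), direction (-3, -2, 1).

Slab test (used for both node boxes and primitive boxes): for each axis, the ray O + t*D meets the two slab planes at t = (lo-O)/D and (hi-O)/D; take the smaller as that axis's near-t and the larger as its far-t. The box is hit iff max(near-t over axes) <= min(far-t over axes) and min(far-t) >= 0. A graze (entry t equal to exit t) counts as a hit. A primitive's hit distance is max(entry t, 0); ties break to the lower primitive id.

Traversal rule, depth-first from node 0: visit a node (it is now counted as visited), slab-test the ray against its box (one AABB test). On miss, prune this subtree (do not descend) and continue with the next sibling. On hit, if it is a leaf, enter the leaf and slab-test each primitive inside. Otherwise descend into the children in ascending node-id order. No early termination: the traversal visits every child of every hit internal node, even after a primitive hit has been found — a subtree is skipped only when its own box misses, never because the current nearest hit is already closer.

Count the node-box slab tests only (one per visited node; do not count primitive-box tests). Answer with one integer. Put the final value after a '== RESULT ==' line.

Traverse from the root:
N0 x:[12,71/3] y:[10,29] z:[-9,18] -> hit [12,18], descend [20, 22]
  N20 x:[44/3,65/3] y:[17,29] z:[-9,18] -> hit [17,18], descend [2, 18]
    N2 x:[44/3,65/3] y:[20,29] z:[-9,7] -> miss, prune
    N18 x:[44/3,64/3] y:[17,29] z:[10,18] -> hit [17,18], descend [7, 15]
      N7 x:[56/3,59/3] y:[55/2,29] z:[13,15] -> miss, prune
      N15 x:[44/3,64/3] y:[17,26] z:[10,18] -> hit [17,18], descend [6, 13]
        N6 x:[59/3,64/3] y:[24,26] z:[13,18] -> miss, prune
        N13 x:[44/3,16] y:[17,35/2] z:[10,14] -> miss, prune
  N22 x:[12,71/3] y:[10,37/2] z:[-9,16] -> hit [12,16], descend [1, 8]
    N1 x:[56/3,71/3] y:[10,31/2] z:[-9,5] -> miss, prune
    N8 x:[12,56/3] y:[27/2,37/2] z:[-8,16] -> hit [27/2,16], descend [16, 17]
      N16 x:[18,56/3] y:[27/2,15] z:[-8,-2] -> miss, prune
      N17 x:[12,46/3] y:[15,37/2] z:[-3,16] -> hit [15,46/3], descend [14, 21]
        N14 x:[12,41/3] y:[31/2,37/2] z:[-3,1] -> miss, prune
        N21 x:[14,46/3] y:[15,16] z:[11,16] -> hit [15,46/3] leaf, test {P3@t=15}

order=[0, 20, 2, 18, 7, 15, 6, 13, 22, 1, 8, 16, 17, 14, 21]  |boxes|=15  |leaves|=1  hit=P3

== RESULT ==
15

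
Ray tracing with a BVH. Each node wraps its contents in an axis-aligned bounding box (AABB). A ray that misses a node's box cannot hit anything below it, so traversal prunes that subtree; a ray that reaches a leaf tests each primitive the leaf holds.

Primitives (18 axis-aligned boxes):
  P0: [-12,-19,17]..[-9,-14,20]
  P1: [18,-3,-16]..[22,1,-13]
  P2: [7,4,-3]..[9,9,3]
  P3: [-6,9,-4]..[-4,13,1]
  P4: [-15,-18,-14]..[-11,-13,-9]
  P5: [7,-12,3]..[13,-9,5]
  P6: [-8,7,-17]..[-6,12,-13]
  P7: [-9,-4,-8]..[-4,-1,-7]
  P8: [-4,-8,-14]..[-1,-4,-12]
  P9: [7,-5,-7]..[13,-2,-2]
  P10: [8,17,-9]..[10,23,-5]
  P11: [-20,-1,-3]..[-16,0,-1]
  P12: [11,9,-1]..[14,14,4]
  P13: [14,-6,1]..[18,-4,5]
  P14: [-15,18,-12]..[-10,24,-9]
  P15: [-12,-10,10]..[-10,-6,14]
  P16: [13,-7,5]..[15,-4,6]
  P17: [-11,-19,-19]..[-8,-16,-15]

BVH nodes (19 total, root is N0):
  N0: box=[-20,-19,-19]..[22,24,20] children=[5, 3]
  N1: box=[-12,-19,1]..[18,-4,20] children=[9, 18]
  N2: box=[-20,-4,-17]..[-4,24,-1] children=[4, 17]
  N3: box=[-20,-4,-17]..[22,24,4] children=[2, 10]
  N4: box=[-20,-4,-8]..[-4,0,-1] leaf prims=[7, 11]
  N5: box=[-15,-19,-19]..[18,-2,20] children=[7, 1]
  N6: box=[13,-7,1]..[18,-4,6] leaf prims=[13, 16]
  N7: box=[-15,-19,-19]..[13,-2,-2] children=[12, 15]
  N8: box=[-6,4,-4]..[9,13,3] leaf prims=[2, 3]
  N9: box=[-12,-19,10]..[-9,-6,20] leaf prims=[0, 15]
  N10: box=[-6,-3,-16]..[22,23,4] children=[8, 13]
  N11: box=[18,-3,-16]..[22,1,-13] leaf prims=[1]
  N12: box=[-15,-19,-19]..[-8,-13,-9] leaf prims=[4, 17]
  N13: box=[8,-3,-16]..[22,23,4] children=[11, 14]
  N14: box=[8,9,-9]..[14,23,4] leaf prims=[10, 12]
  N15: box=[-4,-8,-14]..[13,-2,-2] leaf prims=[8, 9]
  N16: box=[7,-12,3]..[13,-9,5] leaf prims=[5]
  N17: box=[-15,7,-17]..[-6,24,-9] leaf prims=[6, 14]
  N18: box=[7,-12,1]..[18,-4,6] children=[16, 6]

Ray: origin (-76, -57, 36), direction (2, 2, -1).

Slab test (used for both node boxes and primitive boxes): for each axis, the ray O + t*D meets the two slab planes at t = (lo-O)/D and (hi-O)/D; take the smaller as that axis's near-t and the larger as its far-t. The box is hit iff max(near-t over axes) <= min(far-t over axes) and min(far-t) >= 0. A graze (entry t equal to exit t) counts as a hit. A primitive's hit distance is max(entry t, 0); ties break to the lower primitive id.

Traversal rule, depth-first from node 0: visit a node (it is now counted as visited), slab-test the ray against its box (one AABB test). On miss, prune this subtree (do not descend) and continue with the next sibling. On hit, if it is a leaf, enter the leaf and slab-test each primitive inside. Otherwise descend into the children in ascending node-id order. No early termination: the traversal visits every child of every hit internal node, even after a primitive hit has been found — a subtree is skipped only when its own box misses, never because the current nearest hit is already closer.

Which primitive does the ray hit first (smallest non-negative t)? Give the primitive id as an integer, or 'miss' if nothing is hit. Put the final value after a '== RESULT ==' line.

Trace the traversal:
N0 x:[28,49] y:[19,81/2] z:[16,55] -> hit [28,81/2], descend [3, 5]
  N3 x:[28,49] y:[53/2,81/2] z:[32,53] -> hit [32,81/2], descend [2, 10]
    N2 x:[28,36] y:[53/2,81/2] z:[37,53] -> miss, prune
    N10 x:[35,49] y:[27,40] z:[32,52] -> hit [35,40], descend [8, 13]
      N8 x:[35,85/2] y:[61/2,35] z:[33,40] -> hit [35,35] leaf, test {P2(miss), P3@t=35}
      N13 x:[42,49] y:[27,40] z:[32,52] -> miss, prune
  N5 x:[61/2,47] y:[19,55/2] z:[16,55] -> miss, prune

order=[0, 3, 2, 10, 8, 13, 5]  |boxes|=7  |leaves|=1  hit=P3

== RESULT ==
3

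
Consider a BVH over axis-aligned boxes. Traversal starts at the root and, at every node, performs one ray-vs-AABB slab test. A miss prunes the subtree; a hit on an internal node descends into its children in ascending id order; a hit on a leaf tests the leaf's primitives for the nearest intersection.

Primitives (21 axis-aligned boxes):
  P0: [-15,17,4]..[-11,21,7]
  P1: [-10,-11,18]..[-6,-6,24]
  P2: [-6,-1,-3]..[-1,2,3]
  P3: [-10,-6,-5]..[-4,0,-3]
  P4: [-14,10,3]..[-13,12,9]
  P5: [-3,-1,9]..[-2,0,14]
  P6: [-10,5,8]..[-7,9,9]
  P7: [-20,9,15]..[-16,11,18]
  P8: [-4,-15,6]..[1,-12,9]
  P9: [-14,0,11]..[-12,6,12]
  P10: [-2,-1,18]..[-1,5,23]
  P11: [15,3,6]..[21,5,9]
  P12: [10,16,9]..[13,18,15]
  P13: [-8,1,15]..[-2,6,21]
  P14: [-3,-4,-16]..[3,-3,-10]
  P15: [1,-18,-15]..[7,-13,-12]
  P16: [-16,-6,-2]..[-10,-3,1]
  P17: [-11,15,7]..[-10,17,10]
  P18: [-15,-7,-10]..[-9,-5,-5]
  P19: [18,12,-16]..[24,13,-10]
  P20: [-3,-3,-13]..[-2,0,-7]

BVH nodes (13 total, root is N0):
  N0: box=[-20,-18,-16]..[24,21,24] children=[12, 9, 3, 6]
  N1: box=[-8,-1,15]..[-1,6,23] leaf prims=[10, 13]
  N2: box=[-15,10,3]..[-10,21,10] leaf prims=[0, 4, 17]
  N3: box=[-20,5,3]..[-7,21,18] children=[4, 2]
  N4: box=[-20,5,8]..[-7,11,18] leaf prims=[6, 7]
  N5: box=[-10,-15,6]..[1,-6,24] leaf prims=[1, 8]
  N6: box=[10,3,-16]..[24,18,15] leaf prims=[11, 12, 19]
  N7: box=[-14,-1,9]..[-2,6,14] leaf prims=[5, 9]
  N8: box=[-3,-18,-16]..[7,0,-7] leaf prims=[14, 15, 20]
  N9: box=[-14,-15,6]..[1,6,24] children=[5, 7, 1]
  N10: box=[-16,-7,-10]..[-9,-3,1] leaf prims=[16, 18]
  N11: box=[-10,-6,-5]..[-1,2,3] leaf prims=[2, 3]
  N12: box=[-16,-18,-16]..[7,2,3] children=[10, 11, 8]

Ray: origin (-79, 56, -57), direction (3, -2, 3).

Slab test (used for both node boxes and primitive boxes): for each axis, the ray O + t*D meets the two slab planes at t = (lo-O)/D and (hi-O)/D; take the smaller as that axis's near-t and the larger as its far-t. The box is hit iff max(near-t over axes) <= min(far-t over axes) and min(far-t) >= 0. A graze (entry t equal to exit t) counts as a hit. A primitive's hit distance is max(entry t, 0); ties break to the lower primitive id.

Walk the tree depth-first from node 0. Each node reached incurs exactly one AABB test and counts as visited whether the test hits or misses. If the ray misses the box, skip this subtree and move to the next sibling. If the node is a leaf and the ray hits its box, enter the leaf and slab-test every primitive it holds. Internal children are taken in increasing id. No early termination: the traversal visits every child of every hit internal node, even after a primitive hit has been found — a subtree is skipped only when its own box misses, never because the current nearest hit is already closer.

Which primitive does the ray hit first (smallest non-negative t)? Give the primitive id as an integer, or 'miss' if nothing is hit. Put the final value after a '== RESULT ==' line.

Traverse from the root:
N0 x:[59/3,103/3] y:[35/2,37] z:[41/3,27] -> hit [59/3,27], descend [3, 6, 9, 12]
  N3 x:[59/3,24] y:[35/2,51/2] z:[20,25] -> hit [20,24], descend [2, 4]
    N2 x:[64/3,23] y:[35/2,23] z:[20,67/3] -> hit [64/3,67/3] leaf, test {P0(miss), P4@t=22, P17(miss)}
    N4 x:[59/3,24] y:[45/2,51/2] z:[65/3,25] -> hit [45/2,24] leaf, test {P6(miss), P7(miss)}
  N6 x:[89/3,103/3] y:[19,53/2] z:[41/3,24] -> miss, prune
  N9 x:[65/3,80/3] y:[25,71/2] z:[21,27] -> hit [25,80/3], descend [1, 5, 7]
    N1 x:[71/3,26] y:[25,57/2] z:[24,80/3] -> hit [25,26] leaf, test {P10@t=77/3, P13@t=25}
    N5 x:[23,80/3] y:[31,71/2] z:[21,27] -> miss, prune
    N7 x:[65/3,77/3] y:[25,57/2] z:[22,71/3] -> miss, prune
  N12 x:[21,86/3] y:[27,37] z:[41/3,20] -> miss, prune

Summary -> nodes [0, 3, 2, 4, 6, 9, 1, 5, 7, 12]; box-tests=10; leaf-entries=3; first=P4

== RESULT ==
4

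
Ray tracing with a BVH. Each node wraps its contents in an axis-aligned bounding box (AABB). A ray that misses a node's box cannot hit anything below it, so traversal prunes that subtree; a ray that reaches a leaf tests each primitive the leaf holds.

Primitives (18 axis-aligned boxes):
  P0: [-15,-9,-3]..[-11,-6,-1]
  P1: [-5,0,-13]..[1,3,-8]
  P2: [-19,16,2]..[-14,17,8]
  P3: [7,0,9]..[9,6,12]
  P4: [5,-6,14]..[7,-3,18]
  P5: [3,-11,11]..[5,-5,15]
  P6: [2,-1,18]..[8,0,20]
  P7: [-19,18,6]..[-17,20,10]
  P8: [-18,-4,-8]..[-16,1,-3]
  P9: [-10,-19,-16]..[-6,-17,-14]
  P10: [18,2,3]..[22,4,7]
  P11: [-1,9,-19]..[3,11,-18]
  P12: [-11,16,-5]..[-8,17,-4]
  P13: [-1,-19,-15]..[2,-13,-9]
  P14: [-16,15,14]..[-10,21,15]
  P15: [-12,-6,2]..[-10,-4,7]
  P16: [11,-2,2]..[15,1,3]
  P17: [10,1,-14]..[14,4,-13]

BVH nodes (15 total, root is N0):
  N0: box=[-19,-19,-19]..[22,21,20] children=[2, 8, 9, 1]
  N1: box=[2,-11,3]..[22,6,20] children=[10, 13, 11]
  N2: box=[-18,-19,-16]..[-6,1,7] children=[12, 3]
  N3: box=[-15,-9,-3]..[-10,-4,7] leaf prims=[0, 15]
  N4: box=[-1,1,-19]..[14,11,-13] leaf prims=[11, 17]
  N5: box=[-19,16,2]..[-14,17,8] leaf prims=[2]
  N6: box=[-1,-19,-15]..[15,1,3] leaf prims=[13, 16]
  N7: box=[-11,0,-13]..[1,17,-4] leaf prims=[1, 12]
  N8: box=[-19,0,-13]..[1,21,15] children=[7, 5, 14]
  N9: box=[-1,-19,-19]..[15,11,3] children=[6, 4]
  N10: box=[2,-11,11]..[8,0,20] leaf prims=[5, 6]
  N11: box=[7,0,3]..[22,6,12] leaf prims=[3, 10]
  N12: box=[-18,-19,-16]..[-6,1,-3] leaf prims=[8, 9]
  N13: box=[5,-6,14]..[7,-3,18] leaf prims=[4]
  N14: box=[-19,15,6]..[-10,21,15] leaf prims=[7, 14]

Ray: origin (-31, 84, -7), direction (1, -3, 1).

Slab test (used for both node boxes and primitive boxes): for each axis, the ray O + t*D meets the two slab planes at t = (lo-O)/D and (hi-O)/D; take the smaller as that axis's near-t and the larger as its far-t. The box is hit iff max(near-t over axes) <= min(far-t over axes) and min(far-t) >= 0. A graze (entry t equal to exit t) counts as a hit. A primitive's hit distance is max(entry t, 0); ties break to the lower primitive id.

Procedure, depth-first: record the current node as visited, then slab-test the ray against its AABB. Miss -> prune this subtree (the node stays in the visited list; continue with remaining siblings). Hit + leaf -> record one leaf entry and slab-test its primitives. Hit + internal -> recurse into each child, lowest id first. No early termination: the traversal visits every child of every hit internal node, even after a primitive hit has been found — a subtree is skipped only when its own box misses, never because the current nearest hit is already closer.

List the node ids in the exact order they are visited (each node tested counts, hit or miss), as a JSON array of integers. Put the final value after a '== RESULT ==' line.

Trace the traversal:
N0 x:[12,53] y:[21,103/3] z:[-12,27] -> hit [21,27], descend [1, 2, 8, 9]
  N1 x:[33,53] y:[26,95/3] z:[10,27] -> miss, prune
  N2 x:[13,25] y:[83/3,103/3] z:[-9,14] -> miss, prune
  N8 x:[12,32] y:[21,28] z:[-6,22] -> hit [21,22], descend [5, 7, 14]
    N5 x:[12,17] y:[67/3,68/3] z:[9,15] -> miss, prune
    N7 x:[20,32] y:[67/3,28] z:[-6,3] -> miss, prune
    N14 x:[12,21] y:[21,23] z:[13,22] -> hit [21,21] leaf, test {P7(miss), P14@t=21}
  N9 x:[30,46] y:[73/3,103/3] z:[-12,10] -> miss, prune

Visited [0, 1, 2, 8, 5, 7, 14, 9]. Tests: 8 box, 1 leaf. Nearest: P14.

== RESULT ==
[0, 1, 2, 8, 5, 7, 14, 9]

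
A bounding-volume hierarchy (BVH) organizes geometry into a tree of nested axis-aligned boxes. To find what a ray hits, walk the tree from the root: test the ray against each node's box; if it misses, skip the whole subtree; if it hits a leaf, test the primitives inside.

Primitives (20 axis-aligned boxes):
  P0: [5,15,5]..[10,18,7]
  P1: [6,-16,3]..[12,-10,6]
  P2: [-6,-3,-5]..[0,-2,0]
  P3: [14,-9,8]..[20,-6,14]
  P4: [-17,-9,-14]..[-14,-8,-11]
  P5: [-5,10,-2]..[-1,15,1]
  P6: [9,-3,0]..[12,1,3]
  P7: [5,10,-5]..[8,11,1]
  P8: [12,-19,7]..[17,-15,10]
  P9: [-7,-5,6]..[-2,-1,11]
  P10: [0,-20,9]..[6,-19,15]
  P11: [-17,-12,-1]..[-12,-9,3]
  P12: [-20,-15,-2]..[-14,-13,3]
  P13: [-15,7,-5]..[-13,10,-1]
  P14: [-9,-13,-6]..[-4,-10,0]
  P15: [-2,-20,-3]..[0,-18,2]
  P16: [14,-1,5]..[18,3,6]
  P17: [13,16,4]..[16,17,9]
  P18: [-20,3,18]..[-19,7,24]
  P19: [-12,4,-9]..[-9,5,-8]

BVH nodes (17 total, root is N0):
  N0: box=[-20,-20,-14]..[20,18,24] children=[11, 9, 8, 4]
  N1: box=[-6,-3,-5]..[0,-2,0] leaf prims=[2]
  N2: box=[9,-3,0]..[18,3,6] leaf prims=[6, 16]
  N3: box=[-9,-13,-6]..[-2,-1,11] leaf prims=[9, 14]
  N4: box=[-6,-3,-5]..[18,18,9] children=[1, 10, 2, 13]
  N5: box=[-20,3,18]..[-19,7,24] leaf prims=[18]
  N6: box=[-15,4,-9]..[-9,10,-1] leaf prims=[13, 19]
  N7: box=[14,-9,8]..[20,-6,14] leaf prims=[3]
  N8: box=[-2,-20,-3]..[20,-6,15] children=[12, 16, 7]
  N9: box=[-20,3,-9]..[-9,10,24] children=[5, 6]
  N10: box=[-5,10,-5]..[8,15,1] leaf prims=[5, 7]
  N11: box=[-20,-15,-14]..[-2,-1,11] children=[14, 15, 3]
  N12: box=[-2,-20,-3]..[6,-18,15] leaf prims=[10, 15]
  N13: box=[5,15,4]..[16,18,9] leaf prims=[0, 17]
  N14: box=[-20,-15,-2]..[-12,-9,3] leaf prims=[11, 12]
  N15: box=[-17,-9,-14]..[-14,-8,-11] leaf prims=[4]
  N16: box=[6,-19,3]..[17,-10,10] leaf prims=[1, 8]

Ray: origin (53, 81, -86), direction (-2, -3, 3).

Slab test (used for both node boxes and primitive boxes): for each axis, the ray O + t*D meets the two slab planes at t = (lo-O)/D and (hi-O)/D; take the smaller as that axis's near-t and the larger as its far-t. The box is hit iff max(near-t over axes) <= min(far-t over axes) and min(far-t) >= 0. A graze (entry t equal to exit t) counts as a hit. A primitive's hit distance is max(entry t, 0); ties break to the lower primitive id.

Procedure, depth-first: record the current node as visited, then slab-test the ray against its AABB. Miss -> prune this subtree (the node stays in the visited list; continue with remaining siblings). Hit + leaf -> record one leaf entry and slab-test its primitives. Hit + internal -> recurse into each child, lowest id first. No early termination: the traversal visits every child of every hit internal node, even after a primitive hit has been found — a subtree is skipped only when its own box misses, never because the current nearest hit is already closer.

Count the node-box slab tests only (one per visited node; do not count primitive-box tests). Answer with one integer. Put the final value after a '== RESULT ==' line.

Traverse from the root:
N0 x:[33/2,73/2] y:[21,101/3] z:[24,110/3] -> hit [24,101/3], descend [4, 8, 9, 11]
  N4 x:[35/2,59/2] y:[21,28] z:[27,95/3] -> hit [27,28], descend [1, 2, 10, 13]
    N1 x:[53/2,59/2] y:[83/3,28] z:[27,86/3] -> hit [83/3,28] leaf, test {P2@t=83/3}
    N2 x:[35/2,22] y:[26,28] z:[86/3,92/3] -> miss, prune
    N10 x:[45/2,29] y:[22,71/3] z:[27,29] -> miss, prune
    N13 x:[37/2,24] y:[21,22] z:[30,95/3] -> miss, prune
  N8 x:[33/2,55/2] y:[29,101/3] z:[83/3,101/3] -> miss, prune
  N9 x:[31,73/2] y:[71/3,26] z:[77/3,110/3] -> miss, prune
  N11 x:[55/2,73/2] y:[82/3,32] z:[24,97/3] -> hit [55/2,32], descend [3, 14, 15]
    N3 x:[55/2,31] y:[82/3,94/3] z:[80/3,97/3] -> hit [55/2,31] leaf, test {P9(miss), P14(miss)}
    N14 x:[65/2,73/2] y:[30,32] z:[28,89/3] -> miss, prune
    N15 x:[67/2,35] y:[89/3,30] z:[24,25] -> miss, prune

Visited [0, 4, 1, 2, 10, 13, 8, 9, 11, 3, 14, 15]. Tests: 12 box, 2 leaf. Nearest: P2.

== RESULT ==
12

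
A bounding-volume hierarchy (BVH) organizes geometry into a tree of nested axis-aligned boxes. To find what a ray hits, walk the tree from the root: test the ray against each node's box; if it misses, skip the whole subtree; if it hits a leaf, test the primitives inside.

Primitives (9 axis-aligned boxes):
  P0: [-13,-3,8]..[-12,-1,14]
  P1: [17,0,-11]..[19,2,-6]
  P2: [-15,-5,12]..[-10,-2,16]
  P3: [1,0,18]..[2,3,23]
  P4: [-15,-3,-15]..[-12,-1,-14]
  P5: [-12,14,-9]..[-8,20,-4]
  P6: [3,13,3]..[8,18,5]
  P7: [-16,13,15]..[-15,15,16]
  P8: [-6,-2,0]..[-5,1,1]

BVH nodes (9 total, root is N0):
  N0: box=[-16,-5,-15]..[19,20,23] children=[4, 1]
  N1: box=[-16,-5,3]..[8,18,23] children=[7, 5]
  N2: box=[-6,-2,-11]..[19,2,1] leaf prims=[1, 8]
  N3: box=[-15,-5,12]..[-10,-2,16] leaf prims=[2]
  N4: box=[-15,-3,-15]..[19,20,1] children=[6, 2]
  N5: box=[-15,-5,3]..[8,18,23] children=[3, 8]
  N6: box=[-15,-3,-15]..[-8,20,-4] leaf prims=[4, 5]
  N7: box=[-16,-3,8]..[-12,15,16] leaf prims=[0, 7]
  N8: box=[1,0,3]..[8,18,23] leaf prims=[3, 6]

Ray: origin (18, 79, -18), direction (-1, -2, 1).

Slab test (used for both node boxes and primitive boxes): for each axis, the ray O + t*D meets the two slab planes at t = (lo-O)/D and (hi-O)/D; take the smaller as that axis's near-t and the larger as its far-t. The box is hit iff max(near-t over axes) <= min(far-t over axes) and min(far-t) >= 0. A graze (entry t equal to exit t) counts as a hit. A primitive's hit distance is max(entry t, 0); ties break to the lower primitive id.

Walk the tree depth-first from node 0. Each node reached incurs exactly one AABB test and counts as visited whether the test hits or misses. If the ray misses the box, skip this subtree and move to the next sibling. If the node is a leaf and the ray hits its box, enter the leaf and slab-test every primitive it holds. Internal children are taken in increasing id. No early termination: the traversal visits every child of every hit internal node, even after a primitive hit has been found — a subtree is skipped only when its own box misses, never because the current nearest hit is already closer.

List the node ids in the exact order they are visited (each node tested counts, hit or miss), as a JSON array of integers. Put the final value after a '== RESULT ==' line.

Walk:
N0 x:[-1,34] y:[59/2,42] z:[3,41] -> hit [59/2,34], descend [1, 4]
  N1 x:[10,34] y:[61/2,42] z:[21,41] -> hit [61/2,34], descend [5, 7]
    N5 x:[10,33] y:[61/2,42] z:[21,41] -> hit [61/2,33], descend [3, 8]
      N3 x:[28,33] y:[81/2,42] z:[30,34] -> miss, prune
      N8 x:[10,17] y:[61/2,79/2] z:[21,41] -> miss, prune
    N7 x:[30,34] y:[32,41] z:[26,34] -> hit [32,34] leaf, test {P0(miss), P7@t=33}
  N4 x:[-1,33] y:[59/2,41] z:[3,19] -> miss, prune

Summary -> nodes [0, 1, 5, 3, 8, 7, 4]; box-tests=7; leaf-entries=1; first=P7

== RESULT ==
[0, 1, 5, 3, 8, 7, 4]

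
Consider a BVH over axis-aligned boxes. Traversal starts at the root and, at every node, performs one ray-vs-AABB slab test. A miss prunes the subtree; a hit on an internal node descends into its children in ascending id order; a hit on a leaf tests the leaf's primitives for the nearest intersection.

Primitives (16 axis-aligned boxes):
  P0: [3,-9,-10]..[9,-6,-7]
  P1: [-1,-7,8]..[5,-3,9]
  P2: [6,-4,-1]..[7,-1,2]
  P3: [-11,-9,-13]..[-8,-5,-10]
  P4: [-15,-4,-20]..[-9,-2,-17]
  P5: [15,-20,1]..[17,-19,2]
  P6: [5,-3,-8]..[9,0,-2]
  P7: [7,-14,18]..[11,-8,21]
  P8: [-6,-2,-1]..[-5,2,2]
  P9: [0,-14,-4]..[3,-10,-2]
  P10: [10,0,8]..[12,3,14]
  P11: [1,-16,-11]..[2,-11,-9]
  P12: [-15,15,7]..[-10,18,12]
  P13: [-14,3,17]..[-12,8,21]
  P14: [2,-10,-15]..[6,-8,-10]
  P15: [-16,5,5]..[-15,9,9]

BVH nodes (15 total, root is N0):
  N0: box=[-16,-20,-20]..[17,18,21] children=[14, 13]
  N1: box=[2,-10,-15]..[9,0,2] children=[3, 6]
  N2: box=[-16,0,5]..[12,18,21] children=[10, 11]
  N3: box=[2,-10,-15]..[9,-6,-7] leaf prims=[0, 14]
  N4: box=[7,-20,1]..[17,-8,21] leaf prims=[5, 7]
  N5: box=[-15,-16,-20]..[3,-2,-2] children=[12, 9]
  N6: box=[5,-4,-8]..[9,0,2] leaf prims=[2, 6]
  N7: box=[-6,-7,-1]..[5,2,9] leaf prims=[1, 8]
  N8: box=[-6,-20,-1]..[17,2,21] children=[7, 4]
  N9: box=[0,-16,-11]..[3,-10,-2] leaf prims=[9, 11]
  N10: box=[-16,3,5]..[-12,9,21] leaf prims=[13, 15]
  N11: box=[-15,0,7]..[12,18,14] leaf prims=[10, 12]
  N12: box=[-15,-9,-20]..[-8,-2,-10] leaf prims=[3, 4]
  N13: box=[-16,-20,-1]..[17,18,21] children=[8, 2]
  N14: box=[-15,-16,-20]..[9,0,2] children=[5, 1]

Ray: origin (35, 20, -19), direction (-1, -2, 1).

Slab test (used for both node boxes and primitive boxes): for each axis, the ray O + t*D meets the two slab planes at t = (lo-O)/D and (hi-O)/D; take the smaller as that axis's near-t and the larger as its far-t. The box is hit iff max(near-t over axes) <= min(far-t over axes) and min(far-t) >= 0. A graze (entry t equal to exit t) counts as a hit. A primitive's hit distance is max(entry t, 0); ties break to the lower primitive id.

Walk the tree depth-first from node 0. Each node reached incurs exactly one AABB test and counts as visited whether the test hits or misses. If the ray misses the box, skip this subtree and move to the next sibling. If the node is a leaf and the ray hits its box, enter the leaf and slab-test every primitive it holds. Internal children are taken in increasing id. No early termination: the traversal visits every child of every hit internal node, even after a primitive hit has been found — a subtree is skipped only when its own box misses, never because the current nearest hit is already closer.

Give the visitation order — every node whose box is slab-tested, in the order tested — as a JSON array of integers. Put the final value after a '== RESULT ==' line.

Trace the traversal:
N0 x:[18,51] y:[1,20] z:[-1,40] -> hit [18,20], descend [13, 14]
  N13 x:[18,51] y:[1,20] z:[18,40] -> hit [18,20], descend [2, 8]
    N2 x:[23,51] y:[1,10] z:[24,40] -> miss, prune
    N8 x:[18,41] y:[9,20] z:[18,40] -> hit [18,20], descend [4, 7]
      N4 x:[18,28] y:[14,20] z:[20,40] -> hit [20,20] leaf, test {P5@t=20, P7(miss)}
      N7 x:[30,41] y:[9,27/2] z:[18,28] -> miss, prune
  N14 x:[26,50] y:[10,18] z:[-1,21] -> miss, prune

order=[0, 13, 2, 8, 4, 7, 14]  |boxes|=7  |leaves|=1  hit=P5

== RESULT ==
[0, 13, 2, 8, 4, 7, 14]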